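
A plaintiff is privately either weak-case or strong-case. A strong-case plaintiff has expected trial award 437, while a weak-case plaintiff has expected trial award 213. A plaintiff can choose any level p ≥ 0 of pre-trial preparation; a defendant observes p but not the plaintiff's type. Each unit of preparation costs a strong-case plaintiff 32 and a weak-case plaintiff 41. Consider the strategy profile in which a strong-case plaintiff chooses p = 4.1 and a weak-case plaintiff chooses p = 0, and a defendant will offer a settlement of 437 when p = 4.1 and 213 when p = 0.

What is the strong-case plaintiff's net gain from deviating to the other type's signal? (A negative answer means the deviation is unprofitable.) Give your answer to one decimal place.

-92.8

Playing p = 4.1 the strong-case plaintiff receives 437 − 32 × 4.1 = 305.8.
Deviating to p = 0 yields 213 instead.
Gain from deviating: 213 − 305.8 = -92.8.
The gain is negative, so the strong-case type's incentive-compatibility constraint is satisfied.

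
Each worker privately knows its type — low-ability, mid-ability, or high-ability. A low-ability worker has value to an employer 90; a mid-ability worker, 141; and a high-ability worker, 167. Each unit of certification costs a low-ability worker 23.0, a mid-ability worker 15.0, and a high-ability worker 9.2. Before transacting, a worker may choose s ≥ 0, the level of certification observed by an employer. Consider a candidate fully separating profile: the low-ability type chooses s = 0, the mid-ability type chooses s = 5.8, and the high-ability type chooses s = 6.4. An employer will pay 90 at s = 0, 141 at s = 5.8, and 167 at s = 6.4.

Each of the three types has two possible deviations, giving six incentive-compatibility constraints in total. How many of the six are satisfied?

Mid-ability (own payoff 141 − 15.0×5.8 = 54): to s=0 gives 90 → profitable ✗; to s=6.4 gives 167 − 15.0×6.4 = 71 → profitable ✗.
High-ability (own payoff 167 − 9.2×6.4 = 108.12): to s=0 gives 90 → no gain ✓; to s=5.8 gives 141 − 9.2×5.8 = 87.64 → no gain ✓.
Low-ability (own payoff 90): to s=5.8 gives 141 − 23.0×5.8 = 7.6 → no gain ✓; to s=6.4 gives 167 − 23.0×6.4 = 19.8 → no gain ✓.
4 of the 6 constraints hold; not an equilibrium.

4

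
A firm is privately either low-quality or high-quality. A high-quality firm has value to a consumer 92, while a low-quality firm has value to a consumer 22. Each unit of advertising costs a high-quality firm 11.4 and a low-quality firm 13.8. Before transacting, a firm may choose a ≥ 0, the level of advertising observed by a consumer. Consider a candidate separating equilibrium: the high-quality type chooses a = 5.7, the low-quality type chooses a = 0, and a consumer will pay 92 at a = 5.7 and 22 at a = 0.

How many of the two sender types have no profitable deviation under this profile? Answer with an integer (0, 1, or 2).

Low-quality type: stay at 0 → 22; mimic → 92 − 13.8 × 5.7 = 13.34. IC holds (22 ≥ 13.34).
High-quality type: signal → 92 − 11.4 × 5.7 = 27.02; deviate to 0 → 22. IC holds (27.02 ≥ 22).
2 of 2 constraints hold, so this is a separating equilibrium.

2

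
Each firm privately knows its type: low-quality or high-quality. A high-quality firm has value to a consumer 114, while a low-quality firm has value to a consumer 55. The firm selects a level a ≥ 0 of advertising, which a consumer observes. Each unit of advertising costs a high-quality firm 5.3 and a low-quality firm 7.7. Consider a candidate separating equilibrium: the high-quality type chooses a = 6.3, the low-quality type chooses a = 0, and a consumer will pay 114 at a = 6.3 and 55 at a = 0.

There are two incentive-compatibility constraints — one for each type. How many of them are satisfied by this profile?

1

High-quality type: signal → 114 − 5.3 × 6.3 = 80.61; deviate to 0 → 55. IC holds (80.61 ≥ 55).
Low-quality type: stay at 0 → 55; mimic → 114 − 7.7 × 6.3 = 65.49. IC fails (55 < 65.49).
1 of 2 constraints hold, so this profile is not an equilibrium.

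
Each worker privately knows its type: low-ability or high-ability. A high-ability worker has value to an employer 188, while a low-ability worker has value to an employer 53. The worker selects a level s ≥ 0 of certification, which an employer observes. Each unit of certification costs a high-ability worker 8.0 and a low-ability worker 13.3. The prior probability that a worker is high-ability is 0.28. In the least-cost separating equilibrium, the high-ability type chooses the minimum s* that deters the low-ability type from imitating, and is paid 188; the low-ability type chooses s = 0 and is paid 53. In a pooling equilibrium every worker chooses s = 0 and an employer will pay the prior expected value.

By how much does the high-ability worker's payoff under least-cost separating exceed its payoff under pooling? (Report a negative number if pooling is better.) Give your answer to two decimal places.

Least-cost separating signal: s* solves 53 = 188 − 13.3·s*, so s* = (188 − 53)/13.3 ≈ 10.1504.
High-ability type's separating payoff: 188 − 8.0 × s* = 188 − 8.0 × (188 − 53)/13.3 = 188 − 1080/13.3 ≈ 106.7970.
Pooling payoff: 0.28 × 188 + 0.72 × 53 = 90.8.
Difference: 106.7970 − 90.8 = 15.997, i.e. 16.00 to two decimal places.
The high-ability type prefers to separate.

16.00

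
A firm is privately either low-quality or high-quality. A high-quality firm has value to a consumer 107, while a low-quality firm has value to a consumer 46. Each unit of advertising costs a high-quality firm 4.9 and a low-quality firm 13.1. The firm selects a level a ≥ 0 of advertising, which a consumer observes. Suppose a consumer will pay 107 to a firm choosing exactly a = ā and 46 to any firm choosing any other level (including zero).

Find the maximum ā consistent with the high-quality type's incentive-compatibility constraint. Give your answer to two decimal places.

Choosing ā yields the high-quality type 107 − 4.9·ā; choosing zero yields 46.
The high-quality type is indifferent at 107 − 4.9·ā = 46, i.e. ā = (107 − 46) / 4.9 ≈ 12.45.
For any ā above 12.45 the high-quality type would rather pool at zero, so separation collapses.

12.45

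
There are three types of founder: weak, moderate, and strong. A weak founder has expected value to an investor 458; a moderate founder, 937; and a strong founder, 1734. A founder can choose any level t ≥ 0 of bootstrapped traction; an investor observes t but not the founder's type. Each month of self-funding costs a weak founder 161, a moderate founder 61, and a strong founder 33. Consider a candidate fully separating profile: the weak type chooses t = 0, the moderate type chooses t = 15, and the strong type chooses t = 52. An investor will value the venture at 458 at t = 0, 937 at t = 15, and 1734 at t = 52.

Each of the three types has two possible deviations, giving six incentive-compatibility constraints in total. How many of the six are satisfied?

Moderate (own payoff 937 − 61×15 = 22): to t=0 gives 458 → profitable ✗; to t=52 gives 1734 − 61×52 = -1438 → no gain ✓.
Weak (own payoff 458): to t=15 gives 937 − 161×15 = -1478 → no gain ✓; to t=52 gives 1734 − 161×52 = -6638 → no gain ✓.
Strong (own payoff 1734 − 33×52 = 18): to t=0 gives 458 → profitable ✗; to t=15 gives 937 − 33×15 = 442 → profitable ✗.
3 of the 6 constraints hold; not an equilibrium.

3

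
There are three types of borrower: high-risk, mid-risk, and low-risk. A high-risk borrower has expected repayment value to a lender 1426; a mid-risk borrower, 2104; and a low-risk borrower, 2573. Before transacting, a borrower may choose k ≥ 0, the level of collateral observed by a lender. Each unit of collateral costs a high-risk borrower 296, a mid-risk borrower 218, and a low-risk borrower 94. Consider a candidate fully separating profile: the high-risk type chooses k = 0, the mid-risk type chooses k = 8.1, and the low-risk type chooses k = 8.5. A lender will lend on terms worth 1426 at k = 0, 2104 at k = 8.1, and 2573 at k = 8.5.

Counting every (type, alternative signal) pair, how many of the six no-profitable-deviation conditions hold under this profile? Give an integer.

Low-risk (own payoff 2573 − 94×8.5 = 1774): to k=0 gives 1426 → no gain ✓; to k=8.1 gives 2104 − 94×8.1 = 1342.6 → no gain ✓.
Mid-risk (own payoff 2104 − 218×8.1 = 338.2): to k=0 gives 1426 → profitable ✗; to k=8.5 gives 2573 − 218×8.5 = 720 → profitable ✗.
High-risk (own payoff 1426): to k=8.1 gives 2104 − 296×8.1 = -293.6 → no gain ✓; to k=8.5 gives 2573 − 296×8.5 = 57 → no gain ✓.
4 of the 6 constraints hold; not an equilibrium.

4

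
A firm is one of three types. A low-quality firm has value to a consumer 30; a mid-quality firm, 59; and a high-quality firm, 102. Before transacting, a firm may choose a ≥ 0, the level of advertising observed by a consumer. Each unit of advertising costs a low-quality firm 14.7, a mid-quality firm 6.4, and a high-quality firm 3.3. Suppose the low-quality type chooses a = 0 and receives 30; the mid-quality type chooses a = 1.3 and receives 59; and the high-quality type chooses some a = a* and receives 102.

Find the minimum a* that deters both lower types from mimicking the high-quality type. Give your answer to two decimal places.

Low-quality type (on-path payoff 30) won't mimic when 30 ≥ 102 − 14.7·a*, i.e. a* ≥ 4.90.
Mid-quality type (on-path payoff 59 − 6.4×1.3 = 50.68) won't mimic when 50.68 ≥ 102 − 6.4·a*, i.e. a* ≥ 8.02.
Both must hold, so a* = max(4.90, 8.02) = 8.02. The mid-quality type's constraint binds.

8.02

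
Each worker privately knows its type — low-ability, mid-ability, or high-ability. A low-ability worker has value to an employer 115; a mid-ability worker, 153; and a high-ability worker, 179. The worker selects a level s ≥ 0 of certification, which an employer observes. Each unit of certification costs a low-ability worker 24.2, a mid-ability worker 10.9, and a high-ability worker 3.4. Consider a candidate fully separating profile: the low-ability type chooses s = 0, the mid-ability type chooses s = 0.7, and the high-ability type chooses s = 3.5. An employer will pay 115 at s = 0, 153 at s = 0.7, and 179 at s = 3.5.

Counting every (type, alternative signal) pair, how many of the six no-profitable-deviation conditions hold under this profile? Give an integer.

Mid-ability (own payoff 153 − 10.9×0.7 = 145.37): to s=0 gives 115 → no gain ✓; to s=3.5 gives 179 − 10.9×3.5 = 140.85 → no gain ✓.
High-ability (own payoff 179 − 3.4×3.5 = 167.1): to s=0 gives 115 → no gain ✓; to s=0.7 gives 153 − 3.4×0.7 = 150.62 → no gain ✓.
Low-ability (own payoff 115): to s=0.7 gives 153 − 24.2×0.7 = 136.06 → profitable ✗; to s=3.5 gives 179 − 24.2×3.5 = 94.3 → no gain ✓.
5 of the 6 constraints hold; not an equilibrium.

5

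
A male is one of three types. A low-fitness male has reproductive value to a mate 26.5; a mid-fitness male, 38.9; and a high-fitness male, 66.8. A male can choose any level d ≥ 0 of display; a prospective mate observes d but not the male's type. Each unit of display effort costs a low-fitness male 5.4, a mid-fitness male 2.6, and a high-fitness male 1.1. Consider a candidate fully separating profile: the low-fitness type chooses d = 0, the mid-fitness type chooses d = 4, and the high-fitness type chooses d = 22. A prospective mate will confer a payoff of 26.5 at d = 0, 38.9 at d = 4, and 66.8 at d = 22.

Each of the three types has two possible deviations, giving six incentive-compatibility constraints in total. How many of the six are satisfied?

6

High-fitness (own payoff 66.8 − 1.1×22 = 42.6): to d=0 gives 26.5 → no gain ✓; to d=4 gives 38.9 − 1.1×4 = 34.5 → no gain ✓.
Mid-fitness (own payoff 38.9 − 2.6×4 = 28.5): to d=0 gives 26.5 → no gain ✓; to d=22 gives 66.8 − 2.6×22 = 9.6 → no gain ✓.
Low-fitness (own payoff 26.5): to d=4 gives 38.9 − 5.4×4 = 17.3 → no gain ✓; to d=22 gives 66.8 − 5.4×22 = -52 → no gain ✓.
6 of the 6 constraints hold; this profile is a separating equilibrium.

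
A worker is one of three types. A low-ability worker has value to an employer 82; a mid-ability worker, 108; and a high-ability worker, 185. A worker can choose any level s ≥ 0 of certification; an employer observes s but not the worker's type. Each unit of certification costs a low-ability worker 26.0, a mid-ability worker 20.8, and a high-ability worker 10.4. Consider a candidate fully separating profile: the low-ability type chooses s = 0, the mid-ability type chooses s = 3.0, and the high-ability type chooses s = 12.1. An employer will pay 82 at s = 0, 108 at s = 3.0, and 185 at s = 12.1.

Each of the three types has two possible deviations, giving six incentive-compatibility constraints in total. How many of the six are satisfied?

3

High-ability (own payoff 185 − 10.4×12.1 = 59.16): to s=0 gives 82 → profitable ✗; to s=3.0 gives 108 − 10.4×3.0 = 76.8 → profitable ✗.
Low-ability (own payoff 82): to s=3.0 gives 108 − 26.0×3.0 = 30 → no gain ✓; to s=12.1 gives 185 − 26.0×12.1 = -129.6 → no gain ✓.
Mid-ability (own payoff 108 − 20.8×3.0 = 45.6): to s=0 gives 82 → profitable ✗; to s=12.1 gives 185 − 20.8×12.1 = -66.68 → no gain ✓.
3 of the 6 constraints hold; not an equilibrium.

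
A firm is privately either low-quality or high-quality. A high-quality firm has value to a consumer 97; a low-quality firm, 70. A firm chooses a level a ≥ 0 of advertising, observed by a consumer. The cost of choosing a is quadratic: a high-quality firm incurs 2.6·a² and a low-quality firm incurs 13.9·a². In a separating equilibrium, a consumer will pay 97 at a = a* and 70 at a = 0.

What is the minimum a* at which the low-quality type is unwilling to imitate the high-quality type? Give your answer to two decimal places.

1.39

The low-quality type at a = 0 receives 70; imitating at a* yields 97 − 13.9·a*².
Indifference: 70 = 97 − 13.9·a*², so a*² = (97 − 70) / 13.9 ≈ 1.9424.
a* = √1.9424 ≈ 1.39.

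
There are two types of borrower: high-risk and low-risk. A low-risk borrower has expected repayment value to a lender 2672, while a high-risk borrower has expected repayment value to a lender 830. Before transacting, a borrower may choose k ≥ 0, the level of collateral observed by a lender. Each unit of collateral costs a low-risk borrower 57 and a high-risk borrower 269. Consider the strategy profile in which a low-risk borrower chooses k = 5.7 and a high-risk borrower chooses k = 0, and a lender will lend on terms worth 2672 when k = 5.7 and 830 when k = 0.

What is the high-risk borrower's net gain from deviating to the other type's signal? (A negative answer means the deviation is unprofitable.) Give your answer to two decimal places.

308.70

Playing k = 0 the high-risk borrower receives 830.
Deviating to k = 5.7 brings payment 2672 at cost 269 × 5.7 = 1533.3, netting 1138.7.
Gain from deviating: 1138.7 − 830 = 308.70.
The gain is positive, so the high-risk type's incentive-compatibility constraint is violated — this profile is not a separating equilibrium.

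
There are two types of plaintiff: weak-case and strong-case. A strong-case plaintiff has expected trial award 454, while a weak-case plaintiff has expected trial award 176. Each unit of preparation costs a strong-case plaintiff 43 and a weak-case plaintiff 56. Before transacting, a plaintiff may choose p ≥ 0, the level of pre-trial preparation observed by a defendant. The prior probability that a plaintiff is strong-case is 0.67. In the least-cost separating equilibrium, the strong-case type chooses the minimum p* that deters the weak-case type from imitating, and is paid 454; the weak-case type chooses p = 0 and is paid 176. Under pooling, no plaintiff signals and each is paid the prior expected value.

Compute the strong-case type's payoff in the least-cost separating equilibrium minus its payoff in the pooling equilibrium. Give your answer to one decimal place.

-121.7

Least-cost separating signal: p* solves 176 = 454 − 56·p*, so p* = (454 − 176)/56 ≈ 4.9643.
Strong-case type's separating payoff: 454 − 43 × p* = 454 − 43 × (454 − 176)/56 = 454 − 11954/56 ≈ 240.536.
Pooling payoff: 0.67 × 454 + 0.33 × 176 = 362.26.
Difference: 240.536 − 362.26 = -121.724, i.e. -121.7 to one decimal place.
The strong-case type would prefer the pooling outcome.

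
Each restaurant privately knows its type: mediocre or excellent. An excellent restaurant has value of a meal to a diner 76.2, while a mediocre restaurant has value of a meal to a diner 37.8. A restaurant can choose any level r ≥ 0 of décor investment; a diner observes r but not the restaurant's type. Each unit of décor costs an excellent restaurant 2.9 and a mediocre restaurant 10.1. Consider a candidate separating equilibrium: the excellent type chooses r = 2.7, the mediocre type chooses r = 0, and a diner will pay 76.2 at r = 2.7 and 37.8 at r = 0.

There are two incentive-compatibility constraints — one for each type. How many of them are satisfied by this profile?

1

Mediocre type: stay at 0 → 37.8; mimic → 76.2 − 10.1 × 2.7 = 48.93. IC fails (37.8 < 48.93).
Excellent type: signal → 76.2 − 2.9 × 2.7 = 68.37; deviate to 0 → 37.8. IC holds (68.37 ≥ 37.8).
1 of 2 constraints hold, so this profile is not an equilibrium.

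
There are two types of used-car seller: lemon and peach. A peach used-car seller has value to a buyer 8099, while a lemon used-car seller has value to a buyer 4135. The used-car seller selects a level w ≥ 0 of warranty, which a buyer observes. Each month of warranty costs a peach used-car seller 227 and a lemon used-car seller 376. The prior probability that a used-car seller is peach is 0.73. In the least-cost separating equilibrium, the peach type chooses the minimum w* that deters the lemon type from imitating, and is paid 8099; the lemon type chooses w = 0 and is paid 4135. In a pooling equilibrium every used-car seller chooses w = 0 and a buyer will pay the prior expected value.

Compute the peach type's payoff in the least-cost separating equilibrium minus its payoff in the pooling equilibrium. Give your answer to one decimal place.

-1322.9

Least-cost separating signal: w* solves 4135 = 8099 − 376·w*, so w* = (8099 − 4135)/376 ≈ 10.5426.
Peach type's separating payoff: 8099 − 227 × w* = 8099 − 227 × (8099 − 4135)/376 = 8099 − 899828/376 ≈ 5705.840.
Pooling payoff: 0.73 × 8099 + 0.27 × 4135 = 7028.72.
Difference: 5705.840 − 7028.72 = -1322.88, i.e. -1322.9 to one decimal place.
The peach type would prefer the pooling outcome.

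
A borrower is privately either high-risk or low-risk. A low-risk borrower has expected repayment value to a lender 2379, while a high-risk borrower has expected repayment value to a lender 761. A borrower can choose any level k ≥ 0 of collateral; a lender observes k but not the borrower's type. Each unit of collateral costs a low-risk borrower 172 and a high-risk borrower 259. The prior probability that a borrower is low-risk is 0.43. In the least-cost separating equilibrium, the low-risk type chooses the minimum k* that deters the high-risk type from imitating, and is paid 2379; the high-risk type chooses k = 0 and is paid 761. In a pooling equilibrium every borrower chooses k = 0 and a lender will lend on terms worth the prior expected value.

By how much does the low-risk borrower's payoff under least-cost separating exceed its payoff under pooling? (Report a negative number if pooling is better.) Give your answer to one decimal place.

Least-cost separating signal: k* solves 761 = 2379 − 259·k*, so k* = (2379 − 761)/259 ≈ 6.2471.
Low-risk type's separating payoff: 2379 − 172 × k* = 2379 − 172 × (2379 − 761)/259 = 2379 − 278296/259 ≈ 1304.498.
Pooling payoff: 0.43 × 2379 + 0.57 × 761 = 1456.74.
Difference: 1304.498 − 1456.74 = -152.242, i.e. -152.2 to one decimal place.
The low-risk type would prefer the pooling outcome.

-152.2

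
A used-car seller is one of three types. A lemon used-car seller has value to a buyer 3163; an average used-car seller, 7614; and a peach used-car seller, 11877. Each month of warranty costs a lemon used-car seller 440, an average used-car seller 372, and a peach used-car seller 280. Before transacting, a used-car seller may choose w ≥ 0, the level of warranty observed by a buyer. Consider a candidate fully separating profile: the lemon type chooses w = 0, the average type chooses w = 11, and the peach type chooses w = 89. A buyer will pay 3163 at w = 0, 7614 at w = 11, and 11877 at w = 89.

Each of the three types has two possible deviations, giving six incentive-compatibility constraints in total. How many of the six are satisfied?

Lemon (own payoff 3163): to w=11 gives 7614 − 440×11 = 2774 → no gain ✓; to w=89 gives 11877 − 440×89 = -27283 → no gain ✓.
Peach (own payoff 11877 − 280×89 = -13043): to w=0 gives 3163 → profitable ✗; to w=11 gives 7614 − 280×11 = 4534 → profitable ✗.
Average (own payoff 7614 − 372×11 = 3522): to w=0 gives 3163 → no gain ✓; to w=89 gives 11877 − 372×89 = -21231 → no gain ✓.
4 of the 6 constraints hold; not an equilibrium.

4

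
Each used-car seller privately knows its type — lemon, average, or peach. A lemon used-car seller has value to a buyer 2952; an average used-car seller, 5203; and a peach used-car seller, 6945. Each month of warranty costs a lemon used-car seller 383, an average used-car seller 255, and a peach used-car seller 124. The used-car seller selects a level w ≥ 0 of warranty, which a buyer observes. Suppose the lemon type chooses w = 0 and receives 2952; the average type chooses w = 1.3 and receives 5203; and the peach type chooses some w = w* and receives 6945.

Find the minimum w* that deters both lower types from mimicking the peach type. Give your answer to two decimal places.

Average type (on-path payoff 5203 − 255×1.3 = 4871.5) won't mimic when 4871.5 ≥ 6945 − 255·w*, i.e. w* ≥ 8.13.
Lemon type (on-path payoff 2952) won't mimic when 2952 ≥ 6945 − 383·w*, i.e. w* ≥ 10.43.
Both must hold, so w* = max(10.43, 8.13) = 10.43. The lemon type's constraint binds.

10.43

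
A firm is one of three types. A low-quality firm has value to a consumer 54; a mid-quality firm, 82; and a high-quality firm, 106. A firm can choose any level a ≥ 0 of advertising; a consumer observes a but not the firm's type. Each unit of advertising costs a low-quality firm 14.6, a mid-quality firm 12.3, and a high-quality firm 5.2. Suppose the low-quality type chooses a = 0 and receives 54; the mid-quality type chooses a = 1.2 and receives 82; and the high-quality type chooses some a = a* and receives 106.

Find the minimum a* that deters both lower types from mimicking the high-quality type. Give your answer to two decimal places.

3.56

Mid-quality type (on-path payoff 82 − 12.3×1.2 = 67.24) won't mimic when 67.24 ≥ 106 − 12.3·a*, i.e. a* ≥ 3.15.
Low-quality type (on-path payoff 54) won't mimic when 54 ≥ 106 − 14.6·a*, i.e. a* ≥ 3.56.
Both must hold, so a* = max(3.56, 3.15) = 3.56. The low-quality type's constraint binds.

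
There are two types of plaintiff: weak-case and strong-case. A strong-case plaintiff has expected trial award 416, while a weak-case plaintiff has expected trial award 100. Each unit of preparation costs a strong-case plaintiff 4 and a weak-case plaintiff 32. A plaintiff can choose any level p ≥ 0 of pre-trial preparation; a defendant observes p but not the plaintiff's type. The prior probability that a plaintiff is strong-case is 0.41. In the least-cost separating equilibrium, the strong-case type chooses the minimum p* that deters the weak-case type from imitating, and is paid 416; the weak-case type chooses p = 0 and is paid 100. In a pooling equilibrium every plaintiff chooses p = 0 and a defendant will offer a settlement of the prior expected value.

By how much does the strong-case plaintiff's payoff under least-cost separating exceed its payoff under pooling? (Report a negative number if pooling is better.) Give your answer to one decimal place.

146.9

Least-cost separating signal: p* solves 100 = 416 − 32·p*, so p* = (416 − 100)/32 = 9.875.
Strong-case type's separating payoff: 416 − 4 × p* = 416 − 4 × (416 − 100)/32 = 416 − 1264/32 = 376.5.
Pooling payoff: 0.41 × 416 + 0.59 × 100 = 229.56.
Difference: 376.5 − 229.56 = 146.94, i.e. 146.9 to one decimal place.
The strong-case type prefers to separate.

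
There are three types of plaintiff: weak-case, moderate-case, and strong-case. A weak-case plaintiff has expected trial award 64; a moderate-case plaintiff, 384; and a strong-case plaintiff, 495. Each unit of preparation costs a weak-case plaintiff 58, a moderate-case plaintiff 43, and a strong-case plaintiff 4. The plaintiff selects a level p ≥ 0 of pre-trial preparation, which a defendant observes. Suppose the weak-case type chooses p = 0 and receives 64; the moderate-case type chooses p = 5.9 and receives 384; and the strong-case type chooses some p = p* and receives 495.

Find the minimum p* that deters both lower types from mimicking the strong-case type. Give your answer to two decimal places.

Weak-case type (on-path payoff 64) won't mimic when 64 ≥ 495 − 58·p*, i.e. p* ≥ 7.43.
Moderate-case type (on-path payoff 384 − 43×5.9 = 130.3) won't mimic when 130.3 ≥ 495 − 43·p*, i.e. p* ≥ 8.48.
Both must hold, so p* = max(7.43, 8.48) = 8.48. The moderate-case type's constraint binds.

8.48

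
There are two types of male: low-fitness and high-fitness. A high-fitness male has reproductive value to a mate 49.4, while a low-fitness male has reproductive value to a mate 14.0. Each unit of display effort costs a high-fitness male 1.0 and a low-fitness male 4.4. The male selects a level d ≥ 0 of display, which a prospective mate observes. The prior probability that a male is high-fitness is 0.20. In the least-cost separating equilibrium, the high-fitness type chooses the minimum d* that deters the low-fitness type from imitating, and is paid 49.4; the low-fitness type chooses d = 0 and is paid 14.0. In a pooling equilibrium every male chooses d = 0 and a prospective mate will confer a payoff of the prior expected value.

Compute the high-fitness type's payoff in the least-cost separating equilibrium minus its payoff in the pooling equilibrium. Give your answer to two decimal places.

Least-cost separating signal: d* solves 14.0 = 49.4 − 4.4·d*, so d* = (49.4 − 14.0)/4.4 ≈ 8.0455.
High-fitness type's separating payoff: 49.4 − 1.0 × d* = 49.4 − 1.0 × (49.4 − 14.0)/4.4 = 49.4 − 35.4/4.4 ≈ 41.3545.
Pooling payoff: 0.20 × 49.4 + 0.80 × 14.0 = 21.08.
Difference: 41.3545 − 21.08 = 20.2745, i.e. 20.27 to two decimal places.
The high-fitness type prefers to separate.

20.27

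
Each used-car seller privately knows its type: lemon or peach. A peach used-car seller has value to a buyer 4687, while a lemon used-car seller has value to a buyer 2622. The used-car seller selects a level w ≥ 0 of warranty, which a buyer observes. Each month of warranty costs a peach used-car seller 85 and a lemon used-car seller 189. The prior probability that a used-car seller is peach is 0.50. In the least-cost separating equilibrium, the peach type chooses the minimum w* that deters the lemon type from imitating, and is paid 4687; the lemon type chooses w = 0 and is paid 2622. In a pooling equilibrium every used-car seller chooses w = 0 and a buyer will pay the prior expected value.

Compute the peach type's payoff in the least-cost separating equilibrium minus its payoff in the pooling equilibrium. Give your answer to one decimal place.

Least-cost separating signal: w* solves 2622 = 4687 − 189·w*, so w* = (4687 − 2622)/189 ≈ 10.9259.
Peach type's separating payoff: 4687 − 85 × w* = 4687 − 85 × (4687 − 2622)/189 = 4687 − 175525/189 ≈ 3758.296.
Pooling payoff: 0.50 × 4687 + 0.50 × 2622 = 3654.5.
Difference: 3758.296 − 3654.5 = 103.796, i.e. 103.8 to one decimal place.
The peach type prefers to separate.

103.8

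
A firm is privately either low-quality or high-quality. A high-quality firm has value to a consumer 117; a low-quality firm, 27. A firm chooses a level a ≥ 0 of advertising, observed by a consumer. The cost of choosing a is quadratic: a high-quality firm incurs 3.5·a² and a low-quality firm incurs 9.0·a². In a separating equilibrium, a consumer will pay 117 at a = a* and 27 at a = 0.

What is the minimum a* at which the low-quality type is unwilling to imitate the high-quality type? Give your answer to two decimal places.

3.16

The low-quality type at a = 0 receives 27; imitating at a* yields 117 − 9.0·a*².
Indifference: 27 = 117 − 9.0·a*², so a*² = (117 − 27) / 9.0 = 10.
a* = √10 ≈ 3.16.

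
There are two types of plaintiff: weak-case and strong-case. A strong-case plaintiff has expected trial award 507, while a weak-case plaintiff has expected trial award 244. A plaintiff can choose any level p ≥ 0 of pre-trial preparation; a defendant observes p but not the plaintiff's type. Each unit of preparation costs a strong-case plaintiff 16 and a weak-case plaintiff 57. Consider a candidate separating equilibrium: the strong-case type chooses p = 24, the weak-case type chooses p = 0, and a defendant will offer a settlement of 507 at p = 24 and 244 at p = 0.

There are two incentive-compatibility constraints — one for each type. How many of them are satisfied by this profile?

Weak-case type: stay at 0 → 244; mimic → 507 − 57 × 24 = -861. IC holds (244 ≥ -861).
Strong-case type: signal → 507 − 16 × 24 = 123; deviate to 0 → 244. IC fails (123 < 244).
1 of 2 constraints hold, so this profile is not an equilibrium.

1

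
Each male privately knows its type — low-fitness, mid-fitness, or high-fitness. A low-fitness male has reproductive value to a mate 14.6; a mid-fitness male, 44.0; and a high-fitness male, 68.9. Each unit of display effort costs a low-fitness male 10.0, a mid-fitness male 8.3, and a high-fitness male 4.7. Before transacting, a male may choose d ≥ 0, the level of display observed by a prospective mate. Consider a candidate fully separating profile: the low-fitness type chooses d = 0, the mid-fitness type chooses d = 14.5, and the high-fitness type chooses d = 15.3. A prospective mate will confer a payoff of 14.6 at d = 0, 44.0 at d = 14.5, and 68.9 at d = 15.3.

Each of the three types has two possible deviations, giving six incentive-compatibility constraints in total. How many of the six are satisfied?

3

Mid-fitness (own payoff 44.0 − 8.3×14.5 = -76.35): to d=0 gives 14.6 → profitable ✗; to d=15.3 gives 68.9 − 8.3×15.3 = -58.09 → profitable ✗.
Low-fitness (own payoff 14.6): to d=14.5 gives 44.0 − 10.0×14.5 = -101 → no gain ✓; to d=15.3 gives 68.9 − 10.0×15.3 = -84.1 → no gain ✓.
High-fitness (own payoff 68.9 − 4.7×15.3 = -3.01): to d=0 gives 14.6 → profitable ✗; to d=14.5 gives 44.0 − 4.7×14.5 = -24.15 → no gain ✓.
3 of the 6 constraints hold; not an equilibrium.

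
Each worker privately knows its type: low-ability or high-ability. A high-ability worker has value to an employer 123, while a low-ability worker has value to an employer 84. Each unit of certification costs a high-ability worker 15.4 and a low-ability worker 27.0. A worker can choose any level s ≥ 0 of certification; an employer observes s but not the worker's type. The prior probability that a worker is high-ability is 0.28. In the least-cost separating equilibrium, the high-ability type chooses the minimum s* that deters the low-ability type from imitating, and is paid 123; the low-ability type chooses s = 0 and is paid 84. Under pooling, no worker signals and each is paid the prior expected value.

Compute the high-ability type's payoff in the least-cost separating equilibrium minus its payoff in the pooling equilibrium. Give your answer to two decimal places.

5.84

Least-cost separating signal: s* solves 84 = 123 − 27.0·s*, so s* = (123 − 84)/27.0 ≈ 1.4444.
High-ability type's separating payoff: 123 − 15.4 × s* = 123 − 15.4 × (123 − 84)/27.0 = 123 − 600.6/27.0 ≈ 100.7556.
Pooling payoff: 0.28 × 123 + 0.72 × 84 = 94.92.
Difference: 100.7556 − 94.92 = 5.8356, i.e. 5.84 to two decimal places.
The high-ability type prefers to separate.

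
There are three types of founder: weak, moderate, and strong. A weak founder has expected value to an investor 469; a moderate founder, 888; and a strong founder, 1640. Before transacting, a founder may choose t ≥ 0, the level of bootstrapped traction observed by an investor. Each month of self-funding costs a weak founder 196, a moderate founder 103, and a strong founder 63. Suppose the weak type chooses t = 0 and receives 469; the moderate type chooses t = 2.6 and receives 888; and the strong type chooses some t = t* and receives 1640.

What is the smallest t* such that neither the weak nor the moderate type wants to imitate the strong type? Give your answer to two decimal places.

Moderate type (on-path payoff 888 − 103×2.6 = 620.2) won't mimic when 620.2 ≥ 1640 − 103·t*, i.e. t* ≥ 9.90.
Weak type (on-path payoff 469) won't mimic when 469 ≥ 1640 − 196·t*, i.e. t* ≥ 5.97.
Both must hold, so t* = max(5.97, 9.90) = 9.90. The moderate type's constraint binds.

9.90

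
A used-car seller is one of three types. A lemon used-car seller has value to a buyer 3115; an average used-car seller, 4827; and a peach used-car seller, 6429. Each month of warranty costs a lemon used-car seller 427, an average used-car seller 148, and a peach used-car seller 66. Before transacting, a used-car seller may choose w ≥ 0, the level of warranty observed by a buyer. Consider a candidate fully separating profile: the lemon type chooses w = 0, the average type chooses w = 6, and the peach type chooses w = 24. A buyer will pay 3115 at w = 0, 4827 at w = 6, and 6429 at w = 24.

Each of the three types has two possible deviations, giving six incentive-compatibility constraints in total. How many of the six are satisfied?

6

Peach (own payoff 6429 − 66×24 = 4845): to w=0 gives 3115 → no gain ✓; to w=6 gives 4827 − 66×6 = 4431 → no gain ✓.
Average (own payoff 4827 − 148×6 = 3939): to w=0 gives 3115 → no gain ✓; to w=24 gives 6429 − 148×24 = 2877 → no gain ✓.
Lemon (own payoff 3115): to w=6 gives 4827 − 427×6 = 2265 → no gain ✓; to w=24 gives 6429 − 427×24 = -3819 → no gain ✓.
6 of the 6 constraints hold; this profile is a separating equilibrium.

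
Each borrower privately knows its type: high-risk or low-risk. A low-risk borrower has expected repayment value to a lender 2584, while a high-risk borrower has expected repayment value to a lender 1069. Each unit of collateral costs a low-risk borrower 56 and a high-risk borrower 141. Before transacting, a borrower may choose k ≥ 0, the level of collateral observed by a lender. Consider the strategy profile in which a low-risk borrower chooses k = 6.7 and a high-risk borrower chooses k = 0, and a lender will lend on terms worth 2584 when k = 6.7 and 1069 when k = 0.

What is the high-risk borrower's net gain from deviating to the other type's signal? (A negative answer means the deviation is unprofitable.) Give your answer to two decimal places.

Playing k = 0 the high-risk borrower receives 1069.
Deviating to k = 6.7 brings payment 2584 at cost 141 × 6.7 = 944.7, netting 1639.3.
Gain from deviating: 1639.3 − 1069 = 570.30.
The gain is positive, so the high-risk type's incentive-compatibility constraint is violated — this profile is not a separating equilibrium.

570.30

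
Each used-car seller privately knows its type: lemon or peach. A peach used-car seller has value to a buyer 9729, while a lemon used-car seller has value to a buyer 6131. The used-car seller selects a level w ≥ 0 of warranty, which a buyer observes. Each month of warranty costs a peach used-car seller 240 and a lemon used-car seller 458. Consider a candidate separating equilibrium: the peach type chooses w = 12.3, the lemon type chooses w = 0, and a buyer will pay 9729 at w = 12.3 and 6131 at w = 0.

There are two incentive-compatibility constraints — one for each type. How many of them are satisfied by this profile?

2

Lemon type: stay at 0 → 6131; mimic → 9729 − 458 × 12.3 = 4095.6. IC holds (6131 ≥ 4095.6).
Peach type: signal → 9729 − 240 × 12.3 = 6777; deviate to 0 → 6131. IC holds (6777 ≥ 6131).
2 of 2 constraints hold, so this is a separating equilibrium.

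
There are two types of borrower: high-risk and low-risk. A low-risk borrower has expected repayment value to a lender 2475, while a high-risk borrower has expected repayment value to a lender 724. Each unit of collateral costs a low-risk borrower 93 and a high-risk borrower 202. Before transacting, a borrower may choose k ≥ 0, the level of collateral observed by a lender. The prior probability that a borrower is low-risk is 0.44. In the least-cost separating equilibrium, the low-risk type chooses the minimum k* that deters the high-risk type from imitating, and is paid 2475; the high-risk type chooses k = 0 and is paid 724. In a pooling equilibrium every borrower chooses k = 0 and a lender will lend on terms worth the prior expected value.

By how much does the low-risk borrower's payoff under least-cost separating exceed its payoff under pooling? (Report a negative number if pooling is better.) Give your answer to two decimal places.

174.41

Least-cost separating signal: k* solves 724 = 2475 − 202·k*, so k* = (2475 − 724)/202 ≈ 8.6683.
Low-risk type's separating payoff: 2475 − 93 × k* = 2475 − 93 × (2475 − 724)/202 = 2475 − 162843/202 ≈ 1668.8465.
Pooling payoff: 0.44 × 2475 + 0.56 × 724 = 1494.44.
Difference: 1668.8465 − 1494.44 = 174.4065, i.e. 174.41 to two decimal places.
The low-risk type prefers to separate.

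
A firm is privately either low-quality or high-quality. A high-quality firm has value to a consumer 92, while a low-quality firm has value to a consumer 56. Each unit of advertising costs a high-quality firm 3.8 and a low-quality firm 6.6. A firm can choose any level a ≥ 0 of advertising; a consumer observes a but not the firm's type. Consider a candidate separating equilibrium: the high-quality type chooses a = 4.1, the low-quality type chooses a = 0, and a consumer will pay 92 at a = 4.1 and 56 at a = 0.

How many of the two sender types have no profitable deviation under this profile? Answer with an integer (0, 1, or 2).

1

High-quality type: signal → 92 − 3.8 × 4.1 = 76.42; deviate to 0 → 56. IC holds (76.42 ≥ 56).
Low-quality type: stay at 0 → 56; mimic → 92 − 6.6 × 4.1 = 64.94. IC fails (56 < 64.94).
1 of 2 constraints hold, so this profile is not an equilibrium.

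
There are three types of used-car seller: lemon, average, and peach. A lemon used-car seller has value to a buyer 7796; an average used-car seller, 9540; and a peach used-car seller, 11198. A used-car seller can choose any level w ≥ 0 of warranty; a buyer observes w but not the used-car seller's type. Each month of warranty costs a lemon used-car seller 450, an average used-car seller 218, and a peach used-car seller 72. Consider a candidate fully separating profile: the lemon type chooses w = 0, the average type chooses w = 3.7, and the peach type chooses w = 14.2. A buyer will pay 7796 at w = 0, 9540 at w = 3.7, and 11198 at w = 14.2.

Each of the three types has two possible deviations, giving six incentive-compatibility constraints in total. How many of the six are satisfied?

Average (own payoff 9540 − 218×3.7 = 8733.4): to w=0 gives 7796 → no gain ✓; to w=14.2 gives 11198 − 218×14.2 = 8102.4 → no gain ✓.
Lemon (own payoff 7796): to w=3.7 gives 9540 − 450×3.7 = 7875 → profitable ✗; to w=14.2 gives 11198 − 450×14.2 = 4808 → no gain ✓.
Peach (own payoff 11198 − 72×14.2 = 10175.6): to w=0 gives 7796 → no gain ✓; to w=3.7 gives 9540 − 72×3.7 = 9273.6 → no gain ✓.
5 of the 6 constraints hold; not an equilibrium.

5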